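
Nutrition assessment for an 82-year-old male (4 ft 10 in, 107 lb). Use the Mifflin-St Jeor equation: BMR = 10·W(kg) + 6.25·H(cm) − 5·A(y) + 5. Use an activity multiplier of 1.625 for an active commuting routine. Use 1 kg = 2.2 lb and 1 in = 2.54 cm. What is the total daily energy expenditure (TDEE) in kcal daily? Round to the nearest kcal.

Convert to metric: weight = 107 ÷ 2.2 = 48.6364 kg; height = (4×12 + 10) × 2.54 = 58 × 2.54 = 147.32 cm.
Mifflin-St Jeor (male): BMR = 10(48.6364) + 6.25(147.32) − 5(82) + 5 = 486.3636 + 920.75 − 410 + 5 = 1002.1136 kcal/day.
TEE = BMR × activity factor = 1002.1136 × 1.625 = 1628.4347 kcal/day.

1628 kcal daily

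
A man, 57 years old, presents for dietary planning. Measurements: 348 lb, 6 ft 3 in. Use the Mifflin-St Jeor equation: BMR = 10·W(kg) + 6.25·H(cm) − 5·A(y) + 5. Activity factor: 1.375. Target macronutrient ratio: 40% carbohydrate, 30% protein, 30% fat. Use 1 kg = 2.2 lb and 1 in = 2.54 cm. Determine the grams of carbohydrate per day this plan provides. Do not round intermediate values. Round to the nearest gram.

Convert to metric: weight = 348 ÷ 2.2 = 158.1818 kg; height = (6×12 + 3) × 2.54 = 75 × 2.54 = 190.5 cm.
Mifflin-St Jeor (male): BMR = 10(158.1818) + 6.25(190.5) − 5(57) + 5 = 1581.8182 + 1190.625 − 285 + 5 = 2492.4432 kcal/day.
TEE = 2492.4432 × 1.375 = 3427.1094 kcal/day.
Carbohydrate energy = 40% × 3427.1094 = 1370.8438 kcal.
Carbohydrate = 1370.8438 ÷ 4 kcal/g = 342.7109 g.

343 g/day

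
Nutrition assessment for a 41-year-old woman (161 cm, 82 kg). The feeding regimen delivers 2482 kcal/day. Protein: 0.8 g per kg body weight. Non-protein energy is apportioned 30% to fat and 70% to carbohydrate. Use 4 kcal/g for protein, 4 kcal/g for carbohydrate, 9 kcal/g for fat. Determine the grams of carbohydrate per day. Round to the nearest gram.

388 g/day

Protein = 0.8 × 82 = 65.6 g → 65.6 × 4 = 262.4 kcal.
Non-protein calories = 2482 − 262.4 = 2219.6 kcal.
Fat: 30% × 2219.6 = 665.88 kcal; carbohydrate: 1553.72 kcal.
Carbohydrate: 1553.72 kcal ÷ 4 kcal/g = 388.43 g.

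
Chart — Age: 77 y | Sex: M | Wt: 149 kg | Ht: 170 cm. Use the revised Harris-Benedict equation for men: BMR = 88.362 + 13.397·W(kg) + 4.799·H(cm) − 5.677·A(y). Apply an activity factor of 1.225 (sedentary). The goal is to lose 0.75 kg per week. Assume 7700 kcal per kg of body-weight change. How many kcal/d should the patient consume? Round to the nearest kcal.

2192 kcal/d

Harris-Benedict: BMR = 88.362 + 13.397(149) + 4.799(170) − 5.677(77) = 2463.216 kcal/day.
TEE = 2463.216 × 1.225 = 3017.4396 kcal/day.
Required daily deficit = 0.75 × 7700 ÷ 7 = 825 kcal/day.
Target intake = 3017.4396 − 825 = 2192.4396 kcal/day.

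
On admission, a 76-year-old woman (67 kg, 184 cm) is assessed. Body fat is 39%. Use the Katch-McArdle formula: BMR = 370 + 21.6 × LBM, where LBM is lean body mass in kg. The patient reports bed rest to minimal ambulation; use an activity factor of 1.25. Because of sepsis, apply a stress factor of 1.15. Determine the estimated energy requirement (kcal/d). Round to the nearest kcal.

LBM = 67 × (1 − 0.39) = 40.87 kg. Katch-McArdle: BMR = 370 + 21.6 × 40.87 = 1252.792 kcal/day.
TEE = BMR × activity factor = 1252.792 × 1.25 = 1565.99 kcal/day.
Apply stress factor: 1565.99 × 1.15 = 1800.8885 kcal/day.

1801 kcal/d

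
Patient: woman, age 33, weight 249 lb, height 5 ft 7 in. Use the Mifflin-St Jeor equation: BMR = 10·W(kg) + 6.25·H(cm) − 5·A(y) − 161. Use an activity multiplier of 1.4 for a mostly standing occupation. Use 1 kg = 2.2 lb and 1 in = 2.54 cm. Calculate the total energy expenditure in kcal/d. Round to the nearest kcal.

Convert to metric: weight = 249 ÷ 2.2 = 113.1818 kg; height = (5×12 + 7) × 2.54 = 67 × 2.54 = 170.18 cm.
Mifflin-St Jeor (female): BMR = 10(113.1818) + 6.25(170.18) − 5(33) − 161 = 1131.8182 + 1063.625 − 165 − 161 = 1869.4432 kcal/day.
TEE = BMR × activity factor = 1869.4432 × 1.4 = 2617.2205 kcal/day.

2617 kcal/d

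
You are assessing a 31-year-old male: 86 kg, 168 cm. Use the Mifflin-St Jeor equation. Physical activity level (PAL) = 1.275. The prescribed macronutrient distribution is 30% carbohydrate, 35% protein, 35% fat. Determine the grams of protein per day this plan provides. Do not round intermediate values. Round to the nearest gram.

Mifflin-St Jeor (male): BMR = 10(86) + 6.25(168) − 5(31) + 5 = 860 + 1050 − 155 + 5 = 1760 kcal/day.
TEE = 1760 × 1.275 = 2244 kcal/day.
Protein energy = 35% × 2244 = 785.4 kcal.
Protein = 785.4 ÷ 4 kcal/g = 196.35 g.

196 g/day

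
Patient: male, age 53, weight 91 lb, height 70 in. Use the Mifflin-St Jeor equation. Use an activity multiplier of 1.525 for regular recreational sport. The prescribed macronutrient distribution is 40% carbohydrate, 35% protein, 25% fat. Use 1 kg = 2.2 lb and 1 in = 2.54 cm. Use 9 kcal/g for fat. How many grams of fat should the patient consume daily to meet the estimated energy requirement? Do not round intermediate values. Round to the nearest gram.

Convert to metric: weight = 91 ÷ 2.2 = 41.3636 kg; height = 70 × 2.54 = 177.8 cm.
Mifflin-St Jeor (male): BMR = 10(41.3636) + 6.25(177.8) − 5(53) + 5 = 413.6364 + 1111.25 − 265 + 5 = 1264.8864 kcal/day.
TEE = 1264.8864 × 1.525 = 1928.9517 kcal/day.
Fat energy = 25% × 1928.9517 = 482.2379 kcal.
Fat = 482.2379 ÷ 9 kcal/g = 53.582 g.

54 g/day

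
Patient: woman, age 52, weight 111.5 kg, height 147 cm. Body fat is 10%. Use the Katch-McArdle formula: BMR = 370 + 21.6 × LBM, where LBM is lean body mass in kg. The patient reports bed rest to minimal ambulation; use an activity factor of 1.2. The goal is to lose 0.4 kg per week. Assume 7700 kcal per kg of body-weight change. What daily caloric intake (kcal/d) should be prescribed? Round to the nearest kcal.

LBM = 111.5 × (1 − 0.1) = 100.35 kg. Katch-McArdle: BMR = 370 + 21.6 × 100.35 = 2537.56 kcal/day.
TEE = 2537.56 × 1.2 = 3045.072 kcal/day.
Required daily deficit = 0.4 × 7700 ÷ 7 = 440 kcal/day.
Target intake = 3045.072 − 440 = 2605.072 kcal/day.

2605 kcal/d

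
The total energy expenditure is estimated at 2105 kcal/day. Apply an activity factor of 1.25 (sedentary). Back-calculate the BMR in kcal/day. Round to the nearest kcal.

BMR = TEE ÷ activity factor = 2105 ÷ 1.25 = 1684 kcal/day.

1684 kcal/day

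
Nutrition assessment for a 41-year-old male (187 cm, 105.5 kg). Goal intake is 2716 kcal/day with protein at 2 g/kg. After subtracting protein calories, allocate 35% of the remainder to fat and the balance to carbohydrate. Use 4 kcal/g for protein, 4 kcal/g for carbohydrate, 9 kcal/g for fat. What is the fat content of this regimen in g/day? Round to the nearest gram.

73 g/day

Protein = 2 × 105.5 = 211 g → 211 × 4 = 844 kcal.
Non-protein calories = 2716 − 844 = 1872 kcal.
Fat: 35% × 1872 = 655.2 kcal; carbohydrate: 1216.8 kcal.
Fat: 655.2 kcal ÷ 9 kcal/g = 72.8 g.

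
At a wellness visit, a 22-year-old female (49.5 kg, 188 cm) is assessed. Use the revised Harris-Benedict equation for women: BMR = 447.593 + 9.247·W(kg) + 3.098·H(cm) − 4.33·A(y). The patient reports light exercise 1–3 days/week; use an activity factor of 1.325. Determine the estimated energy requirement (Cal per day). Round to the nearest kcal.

Harris-Benedict: BMR = 447.593 + 9.247(49.5) + 3.098(188) − 4.33(22) = 1392.4835 kcal/day.
TEE = BMR × activity factor = 1392.4835 × 1.325 = 1845.0406 kcal/day.

1845 Cal per day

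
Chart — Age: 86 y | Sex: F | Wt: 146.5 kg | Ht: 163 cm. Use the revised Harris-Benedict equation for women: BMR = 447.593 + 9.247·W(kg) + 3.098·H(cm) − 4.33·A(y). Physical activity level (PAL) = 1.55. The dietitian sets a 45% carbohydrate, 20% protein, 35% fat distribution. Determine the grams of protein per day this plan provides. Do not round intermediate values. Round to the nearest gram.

Harris-Benedict: BMR = 447.593 + 9.247(146.5) + 3.098(163) − 4.33(86) = 1934.8725 kcal/day.
TEE = 1934.8725 × 1.55 = 2999.0524 kcal/day.
Protein energy = 20% × 2999.0524 = 599.8105 kcal.
Protein = 599.8105 ÷ 4 kcal/g = 149.9526 g.

150 g/day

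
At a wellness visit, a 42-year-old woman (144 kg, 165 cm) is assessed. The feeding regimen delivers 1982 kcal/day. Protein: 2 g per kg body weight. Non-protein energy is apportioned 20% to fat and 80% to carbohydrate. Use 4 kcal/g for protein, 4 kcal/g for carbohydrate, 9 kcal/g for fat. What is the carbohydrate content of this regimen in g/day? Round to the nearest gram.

166 g/day

Protein = 2 × 144 = 288 g → 288 × 4 = 1152 kcal.
Non-protein calories = 1982 − 1152 = 830 kcal.
Fat: 20% × 830 = 166 kcal; carbohydrate: 664 kcal.
Carbohydrate: 664 kcal ÷ 4 kcal/g = 166 g.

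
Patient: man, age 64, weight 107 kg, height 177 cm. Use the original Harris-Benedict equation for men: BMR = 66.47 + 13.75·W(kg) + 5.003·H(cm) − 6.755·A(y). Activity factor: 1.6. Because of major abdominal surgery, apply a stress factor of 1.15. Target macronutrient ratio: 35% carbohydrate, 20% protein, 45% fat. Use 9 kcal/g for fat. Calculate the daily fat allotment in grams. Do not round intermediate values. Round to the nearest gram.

Harris-Benedict: BMR = 66.47 + 13.75(107) + 5.003(177) − 6.755(64) = 1990.931 kcal/day.
TEE = 1990.931 × 1.6 = 3185.4896 kcal/day.
With stress factor 1.15: 3185.4896 × 1.15 = 3663.313 kcal/day.
Fat energy = 45% × 3663.313 = 1648.4909 kcal.
Fat = 1648.4909 ÷ 9 kcal/g = 183.1657 g.

183 g/day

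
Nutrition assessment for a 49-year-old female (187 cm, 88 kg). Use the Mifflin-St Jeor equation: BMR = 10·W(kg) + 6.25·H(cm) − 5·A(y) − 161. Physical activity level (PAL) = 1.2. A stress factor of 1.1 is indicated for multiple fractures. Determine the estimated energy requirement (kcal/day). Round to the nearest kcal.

Mifflin-St Jeor (female): BMR = 10(88) + 6.25(187) − 5(49) − 161 = 880 + 1168.75 − 245 − 161 = 1642.75 kcal/day.
TEE = BMR × activity factor = 1642.75 × 1.2 = 1971.3 kcal/day.
Apply stress factor: 1971.3 × 1.1 = 2168.43 kcal/day.

2168 kcal/day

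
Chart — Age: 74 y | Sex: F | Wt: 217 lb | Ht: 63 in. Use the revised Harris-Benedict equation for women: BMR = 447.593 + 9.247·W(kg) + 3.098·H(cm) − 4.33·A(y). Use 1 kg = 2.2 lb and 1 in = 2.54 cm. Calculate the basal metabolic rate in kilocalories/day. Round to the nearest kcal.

1535 kilocalories/day

Convert to metric: weight = 217 ÷ 2.2 = 98.6364 kg; height = 63 × 2.54 = 160.02 cm.
Harris-Benedict: BMR = 447.593 + 9.247(98.6364) + 3.098(160.02) − 4.33(74) = 1535.0054 kcal/day.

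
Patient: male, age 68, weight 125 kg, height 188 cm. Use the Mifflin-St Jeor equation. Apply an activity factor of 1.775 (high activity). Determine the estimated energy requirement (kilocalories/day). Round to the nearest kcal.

Mifflin-St Jeor (male): BMR = 10(125) + 6.25(188) − 5(68) + 5 = 1250 + 1175 − 340 + 5 = 2090 kcal/day.
TEE = BMR × activity factor = 2090 × 1.775 = 3709.75 kcal/day.

3710 kilocalories/day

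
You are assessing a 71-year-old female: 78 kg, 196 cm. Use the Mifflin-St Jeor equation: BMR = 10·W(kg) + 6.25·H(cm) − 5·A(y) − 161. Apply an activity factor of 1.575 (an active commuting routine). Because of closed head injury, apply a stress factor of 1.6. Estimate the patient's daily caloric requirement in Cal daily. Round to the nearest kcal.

Mifflin-St Jeor (female): BMR = 10(78) + 6.25(196) − 5(71) − 161 = 780 + 1225 − 355 − 161 = 1489 kcal/day.
TEE = BMR × activity factor = 1489 × 1.575 = 2345.175 kcal/day.
Apply stress factor: 2345.175 × 1.6 = 3752.28 kcal/day.

3752 Cal daily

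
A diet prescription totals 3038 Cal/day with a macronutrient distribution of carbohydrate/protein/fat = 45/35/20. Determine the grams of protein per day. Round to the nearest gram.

266 g/day

Protein energy = 35% × 3038 = 1063.3 kcal.
At 4 kcal/g: 1063.3 ÷ 4 = 265.825 g.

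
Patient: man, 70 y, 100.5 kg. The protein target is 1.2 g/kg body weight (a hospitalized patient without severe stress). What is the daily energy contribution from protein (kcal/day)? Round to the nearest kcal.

482 kcal/day

Protein = 1.2 g/kg × 100.5 kg = 120.6 g/day.
Protein energy = 120.6 g × 4 kcal/g = 482.4 kcal/day.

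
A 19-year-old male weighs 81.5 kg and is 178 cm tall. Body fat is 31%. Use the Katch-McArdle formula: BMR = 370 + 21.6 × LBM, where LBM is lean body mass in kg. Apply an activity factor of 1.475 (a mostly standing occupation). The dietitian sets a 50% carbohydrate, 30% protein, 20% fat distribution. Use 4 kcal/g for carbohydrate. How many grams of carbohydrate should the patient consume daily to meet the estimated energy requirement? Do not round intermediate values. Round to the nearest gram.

LBM = 81.5 × (1 − 0.31) = 56.235 kg. Katch-McArdle: BMR = 370 + 21.6 × 56.235 = 1584.676 kcal/day.
TEE = 1584.676 × 1.475 = 2337.3971 kcal/day.
Carbohydrate energy = 50% × 2337.3971 = 1168.6986 kcal.
Carbohydrate = 1168.6986 ÷ 4 kcal/g = 292.1746 g.

292 g/day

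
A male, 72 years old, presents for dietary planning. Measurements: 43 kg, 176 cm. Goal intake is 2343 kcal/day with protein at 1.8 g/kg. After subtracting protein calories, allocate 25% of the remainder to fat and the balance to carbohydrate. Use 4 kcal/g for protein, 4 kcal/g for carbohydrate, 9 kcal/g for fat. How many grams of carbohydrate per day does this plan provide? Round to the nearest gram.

Protein = 1.8 × 43 = 77.4 g → 77.4 × 4 = 309.6 kcal.
Non-protein calories = 2343 − 309.6 = 2033.4 kcal.
Fat: 25% × 2033.4 = 508.35 kcal; carbohydrate: 1525.05 kcal.
Carbohydrate: 1525.05 kcal ÷ 4 kcal/g = 381.2625 g.

381 g/day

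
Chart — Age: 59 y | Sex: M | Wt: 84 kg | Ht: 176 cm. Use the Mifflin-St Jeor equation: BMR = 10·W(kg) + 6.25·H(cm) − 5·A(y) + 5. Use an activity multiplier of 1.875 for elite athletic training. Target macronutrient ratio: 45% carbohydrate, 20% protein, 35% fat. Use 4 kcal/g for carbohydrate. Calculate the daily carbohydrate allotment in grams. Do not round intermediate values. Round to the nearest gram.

Mifflin-St Jeor (male): BMR = 10(84) + 6.25(176) − 5(59) + 5 = 840 + 1100 − 295 + 5 = 1650 kcal/day.
TEE = 1650 × 1.875 = 3093.75 kcal/day.
Carbohydrate energy = 45% × 3093.75 = 1392.1875 kcal.
Carbohydrate = 1392.1875 ÷ 4 kcal/g = 348.0469 g.

348 g/day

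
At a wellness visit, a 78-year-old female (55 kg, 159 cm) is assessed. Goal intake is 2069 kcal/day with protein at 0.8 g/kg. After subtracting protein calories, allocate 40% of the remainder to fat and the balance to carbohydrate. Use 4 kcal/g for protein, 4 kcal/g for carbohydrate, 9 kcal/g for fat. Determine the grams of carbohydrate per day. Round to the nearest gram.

284 g/day

Protein = 0.8 × 55 = 44 g → 44 × 4 = 176 kcal.
Non-protein calories = 2069 − 176 = 1893 kcal.
Fat: 40% × 1893 = 757.2 kcal; carbohydrate: 1135.8 kcal.
Carbohydrate: 1135.8 kcal ÷ 4 kcal/g = 283.95 g.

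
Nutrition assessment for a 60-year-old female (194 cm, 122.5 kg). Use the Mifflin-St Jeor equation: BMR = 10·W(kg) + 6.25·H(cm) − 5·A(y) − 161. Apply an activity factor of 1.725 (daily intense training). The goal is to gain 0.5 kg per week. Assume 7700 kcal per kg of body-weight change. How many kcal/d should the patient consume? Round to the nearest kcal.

3959 kcal/d

Mifflin-St Jeor (female): BMR = 10(122.5) + 6.25(194) − 5(60) − 161 = 1225 + 1212.5 − 300 − 161 = 1976.5 kcal/day.
TEE = 1976.5 × 1.725 = 3409.4625 kcal/day.
Required daily surplus = 0.5 × 7700 ÷ 7 = 550 kcal/day.
Target intake = 3409.4625 + 550 = 3959.4625 kcal/day.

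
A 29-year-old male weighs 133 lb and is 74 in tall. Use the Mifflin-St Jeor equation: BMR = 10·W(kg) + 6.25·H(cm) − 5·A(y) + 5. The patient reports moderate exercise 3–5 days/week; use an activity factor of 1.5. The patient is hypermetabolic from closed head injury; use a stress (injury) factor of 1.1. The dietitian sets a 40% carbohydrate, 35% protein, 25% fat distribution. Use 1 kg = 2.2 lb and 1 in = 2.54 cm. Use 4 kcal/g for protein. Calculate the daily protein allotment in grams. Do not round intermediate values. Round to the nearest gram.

237 g/day

Convert to metric: weight = 133 ÷ 2.2 = 60.4545 kg; height = 74 × 2.54 = 187.96 cm.
Mifflin-St Jeor (male): BMR = 10(60.4545) + 6.25(187.96) − 5(29) + 5 = 604.5455 + 1174.75 − 145 + 5 = 1639.2955 kcal/day.
TEE = 1639.2955 × 1.5 = 2458.9432 kcal/day.
With stress factor 1.1: 2458.9432 × 1.1 = 2704.8375 kcal/day.
Protein energy = 35% × 2704.8375 = 946.6931 kcal.
Protein = 946.6931 ÷ 4 kcal/g = 236.6733 g.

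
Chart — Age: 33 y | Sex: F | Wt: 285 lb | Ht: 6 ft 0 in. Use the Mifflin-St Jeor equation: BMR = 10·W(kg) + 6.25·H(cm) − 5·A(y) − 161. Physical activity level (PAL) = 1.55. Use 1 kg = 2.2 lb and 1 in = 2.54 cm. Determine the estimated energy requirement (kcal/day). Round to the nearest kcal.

3274 kcal/day

Convert to metric: weight = 285 ÷ 2.2 = 129.5455 kg; height = (6×12 + 0) × 2.54 = 72 × 2.54 = 182.88 cm.
Mifflin-St Jeor (female): BMR = 10(129.5455) + 6.25(182.88) − 5(33) − 161 = 1295.4545 + 1143 − 165 − 161 = 2112.4545 kcal/day.
TEE = BMR × activity factor = 2112.4545 × 1.55 = 3274.3045 kcal/day.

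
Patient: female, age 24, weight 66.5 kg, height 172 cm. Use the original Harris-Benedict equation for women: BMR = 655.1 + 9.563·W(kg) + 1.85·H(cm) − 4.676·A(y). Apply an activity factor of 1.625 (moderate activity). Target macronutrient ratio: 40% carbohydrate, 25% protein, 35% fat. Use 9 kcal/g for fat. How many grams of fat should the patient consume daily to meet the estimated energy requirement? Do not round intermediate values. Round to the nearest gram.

Harris-Benedict: BMR = 655.1 + 9.563(66.5) + 1.85(172) − 4.676(24) = 1497.0155 kcal/day.
TEE = 1497.0155 × 1.625 = 2432.6502 kcal/day.
Fat energy = 35% × 2432.6502 = 851.4276 kcal.
Fat = 851.4276 ÷ 9 kcal/g = 94.6031 g.

95 g/day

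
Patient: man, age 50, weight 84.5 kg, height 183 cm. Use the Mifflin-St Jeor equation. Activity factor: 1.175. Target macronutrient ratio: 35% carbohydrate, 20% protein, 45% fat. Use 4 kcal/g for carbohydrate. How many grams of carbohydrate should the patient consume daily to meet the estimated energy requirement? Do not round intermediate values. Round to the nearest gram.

Mifflin-St Jeor (male): BMR = 10(84.5) + 6.25(183) − 5(50) + 5 = 845 + 1143.75 − 250 + 5 = 1743.75 kcal/day.
TEE = 1743.75 × 1.175 = 2048.9063 kcal/day.
Carbohydrate energy = 35% × 2048.9063 = 717.1172 kcal.
Carbohydrate = 717.1172 ÷ 4 kcal/g = 179.2793 g.

179 g/day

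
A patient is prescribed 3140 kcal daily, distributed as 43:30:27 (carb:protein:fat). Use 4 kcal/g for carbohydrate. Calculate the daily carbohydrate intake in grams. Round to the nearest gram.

Carbohydrate energy = 43% × 3140 = 1350.2 kcal.
At 4 kcal/g: 1350.2 ÷ 4 = 337.55 g.

338 g/day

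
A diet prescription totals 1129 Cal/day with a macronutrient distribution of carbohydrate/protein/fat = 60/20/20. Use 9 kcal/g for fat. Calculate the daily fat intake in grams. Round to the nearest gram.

Fat energy = 20% × 1129 = 225.8 kcal.
At 9 kcal/g: 225.8 ÷ 9 = 25.0889 g.

25 g/day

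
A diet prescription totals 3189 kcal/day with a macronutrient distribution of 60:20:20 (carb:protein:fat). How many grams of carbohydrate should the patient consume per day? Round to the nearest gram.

Carbohydrate energy = 60% × 3189 = 1913.4 kcal.
At 4 kcal/g: 1913.4 ÷ 4 = 478.35 g.

478 g/day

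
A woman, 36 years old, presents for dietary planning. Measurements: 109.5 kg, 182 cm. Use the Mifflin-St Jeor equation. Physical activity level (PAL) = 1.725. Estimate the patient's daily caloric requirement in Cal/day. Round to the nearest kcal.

Mifflin-St Jeor (female): BMR = 10(109.5) + 6.25(182) − 5(36) − 161 = 1095 + 1137.5 − 180 − 161 = 1891.5 kcal/day.
TEE = BMR × activity factor = 1891.5 × 1.725 = 3262.8375 kcal/day.

3263 Cal/day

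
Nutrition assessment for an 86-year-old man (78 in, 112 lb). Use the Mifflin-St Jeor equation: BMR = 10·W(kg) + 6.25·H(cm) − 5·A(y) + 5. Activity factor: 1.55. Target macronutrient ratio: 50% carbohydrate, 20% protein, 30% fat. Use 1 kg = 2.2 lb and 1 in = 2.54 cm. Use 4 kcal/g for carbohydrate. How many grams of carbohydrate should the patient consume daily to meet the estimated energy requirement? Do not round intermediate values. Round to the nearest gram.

256 g/day

Convert to metric: weight = 112 ÷ 2.2 = 50.9091 kg; height = 78 × 2.54 = 198.12 cm.
Mifflin-St Jeor (male): BMR = 10(50.9091) + 6.25(198.12) − 5(86) + 5 = 509.0909 + 1238.25 − 430 + 5 = 1322.3409 kcal/day.
TEE = 1322.3409 × 1.55 = 2049.6284 kcal/day.
Carbohydrate energy = 50% × 2049.6284 = 1024.8142 kcal.
Carbohydrate = 1024.8142 ÷ 4 kcal/g = 256.2036 g.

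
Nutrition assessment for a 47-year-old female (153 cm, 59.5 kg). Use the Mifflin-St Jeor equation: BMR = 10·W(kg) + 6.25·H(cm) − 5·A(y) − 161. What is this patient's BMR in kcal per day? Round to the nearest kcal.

Mifflin-St Jeor (female): BMR = 10(59.5) + 6.25(153) − 5(47) − 161 = 595 + 956.25 − 235 − 161 = 1155.25 kcal/day.

1155 kcal per day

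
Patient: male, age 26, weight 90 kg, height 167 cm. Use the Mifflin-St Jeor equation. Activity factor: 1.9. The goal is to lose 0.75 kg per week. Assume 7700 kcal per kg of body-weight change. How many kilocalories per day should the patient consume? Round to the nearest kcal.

2631 kilocalories per day

Mifflin-St Jeor (male): BMR = 10(90) + 6.25(167) − 5(26) + 5 = 900 + 1043.75 − 130 + 5 = 1818.75 kcal/day.
TEE = 1818.75 × 1.9 = 3455.625 kcal/day.
Required daily deficit = 0.75 × 7700 ÷ 7 = 825 kcal/day.
Target intake = 3455.625 − 825 = 2630.625 kcal/day.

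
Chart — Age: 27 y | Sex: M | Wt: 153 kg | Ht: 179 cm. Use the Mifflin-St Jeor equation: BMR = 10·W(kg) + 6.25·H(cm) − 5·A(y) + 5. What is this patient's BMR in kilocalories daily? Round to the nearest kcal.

Mifflin-St Jeor (male): BMR = 10(153) + 6.25(179) − 5(27) + 5 = 1530 + 1118.75 − 135 + 5 = 2518.75 kcal/day.

2519 kilocalories daily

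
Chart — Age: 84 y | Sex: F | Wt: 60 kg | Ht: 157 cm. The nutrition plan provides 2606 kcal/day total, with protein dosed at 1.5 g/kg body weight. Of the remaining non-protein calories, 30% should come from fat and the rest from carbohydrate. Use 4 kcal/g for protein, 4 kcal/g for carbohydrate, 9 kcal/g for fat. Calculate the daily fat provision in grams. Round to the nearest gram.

75 g/day

Protein = 1.5 × 60 = 90 g → 90 × 4 = 360 kcal.
Non-protein calories = 2606 − 360 = 2246 kcal.
Fat: 30% × 2246 = 673.8 kcal; carbohydrate: 1572.2 kcal.
Fat: 673.8 kcal ÷ 9 kcal/g = 74.8667 g.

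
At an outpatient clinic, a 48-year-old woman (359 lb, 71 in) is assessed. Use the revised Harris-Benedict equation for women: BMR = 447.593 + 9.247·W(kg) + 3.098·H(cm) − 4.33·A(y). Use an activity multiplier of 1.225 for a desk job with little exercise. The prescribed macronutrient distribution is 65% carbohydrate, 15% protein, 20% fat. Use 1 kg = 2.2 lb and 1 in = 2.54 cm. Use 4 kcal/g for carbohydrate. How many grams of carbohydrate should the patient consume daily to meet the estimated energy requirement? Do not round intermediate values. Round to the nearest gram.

Convert to metric: weight = 359 ÷ 2.2 = 163.1818 kg; height = 71 × 2.54 = 180.34 cm.
Harris-Benedict: BMR = 447.593 + 9.247(163.1818) + 3.098(180.34) − 4.33(48) = 2307.3886 kcal/day.
TEE = 2307.3886 × 1.225 = 2826.551 kcal/day.
Carbohydrate energy = 65% × 2826.551 = 1837.2582 kcal.
Carbohydrate = 1837.2582 ÷ 4 kcal/g = 459.3145 g.

459 g/day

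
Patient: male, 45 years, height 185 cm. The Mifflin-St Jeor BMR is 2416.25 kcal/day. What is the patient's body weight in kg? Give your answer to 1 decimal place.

148.0 kg

2416.25 = 10·W + 6.25(185) − 5(45) + 5
10·W = 2416.25 − 936.25 = 1480, so W = 148 kg.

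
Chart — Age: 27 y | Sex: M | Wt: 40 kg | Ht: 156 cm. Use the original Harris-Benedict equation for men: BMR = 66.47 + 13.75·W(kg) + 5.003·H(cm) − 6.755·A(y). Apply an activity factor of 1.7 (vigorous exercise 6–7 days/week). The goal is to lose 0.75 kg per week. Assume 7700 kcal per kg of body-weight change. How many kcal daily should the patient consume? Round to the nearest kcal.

1240 kcal daily

Harris-Benedict: BMR = 66.47 + 13.75(40) + 5.003(156) − 6.755(27) = 1214.553 kcal/day.
TEE = 1214.553 × 1.7 = 2064.7401 kcal/day.
Required daily deficit = 0.75 × 7700 ÷ 7 = 825 kcal/day.
Target intake = 2064.7401 − 825 = 1239.7401 kcal/day.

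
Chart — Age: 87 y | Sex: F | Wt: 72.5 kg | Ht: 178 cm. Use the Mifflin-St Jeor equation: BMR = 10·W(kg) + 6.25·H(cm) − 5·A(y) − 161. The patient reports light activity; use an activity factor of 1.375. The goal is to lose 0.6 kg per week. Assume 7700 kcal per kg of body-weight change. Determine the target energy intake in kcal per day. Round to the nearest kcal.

1047 kcal per day

Mifflin-St Jeor (female): BMR = 10(72.5) + 6.25(178) − 5(87) − 161 = 725 + 1112.5 − 435 − 161 = 1241.5 kcal/day.
TEE = 1241.5 × 1.375 = 1707.0625 kcal/day.
Required daily deficit = 0.6 × 7700 ÷ 7 = 660 kcal/day.
Target intake = 1707.0625 − 660 = 1047.0625 kcal/day.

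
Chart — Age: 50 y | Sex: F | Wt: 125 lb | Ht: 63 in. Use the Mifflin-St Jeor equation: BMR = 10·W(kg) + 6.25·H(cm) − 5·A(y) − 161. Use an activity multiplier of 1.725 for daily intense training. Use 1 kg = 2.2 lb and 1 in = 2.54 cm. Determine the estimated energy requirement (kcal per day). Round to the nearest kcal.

Convert to metric: weight = 125 ÷ 2.2 = 56.8182 kg; height = 63 × 2.54 = 160.02 cm.
Mifflin-St Jeor (female): BMR = 10(56.8182) + 6.25(160.02) − 5(50) − 161 = 568.1818 + 1000.125 − 250 − 161 = 1157.3068 kcal/day.
TEE = BMR × activity factor = 1157.3068 × 1.725 = 1996.3543 kcal/day.

1996 kcal per day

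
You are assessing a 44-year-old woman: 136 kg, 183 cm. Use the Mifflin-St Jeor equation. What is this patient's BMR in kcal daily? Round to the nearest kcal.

2123 kcal daily

Mifflin-St Jeor (female): BMR = 10(136) + 6.25(183) − 5(44) − 161 = 1360 + 1143.75 − 220 − 161 = 2122.75 kcal/day.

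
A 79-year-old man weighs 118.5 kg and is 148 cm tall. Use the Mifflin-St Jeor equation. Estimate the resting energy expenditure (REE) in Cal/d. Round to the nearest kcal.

1720 Cal/d

Mifflin-St Jeor (male): BMR = 10(118.5) + 6.25(148) − 5(79) + 5 = 1185 + 925 − 395 + 5 = 1720 kcal/day.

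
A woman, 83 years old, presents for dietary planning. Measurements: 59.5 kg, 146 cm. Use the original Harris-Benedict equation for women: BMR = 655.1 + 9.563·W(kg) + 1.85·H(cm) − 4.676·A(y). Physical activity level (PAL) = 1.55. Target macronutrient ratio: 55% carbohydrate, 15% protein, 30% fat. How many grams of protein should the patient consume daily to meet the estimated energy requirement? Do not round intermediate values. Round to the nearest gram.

64 g/day

Harris-Benedict: BMR = 655.1 + 9.563(59.5) + 1.85(146) − 4.676(83) = 1106.0905 kcal/day.
TEE = 1106.0905 × 1.55 = 1714.4403 kcal/day.
Protein energy = 15% × 1714.4403 = 257.166 kcal.
Protein = 257.166 ÷ 4 kcal/g = 64.2915 g.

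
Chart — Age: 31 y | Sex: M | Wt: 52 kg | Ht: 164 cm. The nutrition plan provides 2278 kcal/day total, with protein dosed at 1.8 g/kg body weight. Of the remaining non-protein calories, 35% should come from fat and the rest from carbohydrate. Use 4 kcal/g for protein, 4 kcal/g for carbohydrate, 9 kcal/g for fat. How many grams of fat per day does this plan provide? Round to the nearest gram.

Protein = 1.8 × 52 = 93.6 g → 93.6 × 4 = 374.4 kcal.
Non-protein calories = 2278 − 374.4 = 1903.6 kcal.
Fat: 35% × 1903.6 = 666.26 kcal; carbohydrate: 1237.34 kcal.
Fat: 666.26 kcal ÷ 9 kcal/g = 74.0289 g.

74 g/day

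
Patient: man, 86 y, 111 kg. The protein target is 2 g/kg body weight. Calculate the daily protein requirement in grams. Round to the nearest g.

222 g/day

Protein = 2 g/kg × 111 kg = 222 g/day.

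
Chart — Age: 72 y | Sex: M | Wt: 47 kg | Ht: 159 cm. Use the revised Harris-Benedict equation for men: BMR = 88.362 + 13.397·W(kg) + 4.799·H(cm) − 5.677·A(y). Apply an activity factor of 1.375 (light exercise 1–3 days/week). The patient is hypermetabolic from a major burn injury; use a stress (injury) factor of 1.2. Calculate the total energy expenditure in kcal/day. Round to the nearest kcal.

Harris-Benedict: BMR = 88.362 + 13.397(47) + 4.799(159) − 5.677(72) = 1072.318 kcal/day.
TEE = BMR × activity factor = 1072.318 × 1.375 = 1474.4373 kcal/day.
Apply stress factor: 1474.4373 × 1.2 = 1769.3247 kcal/day.

1769 kcal/day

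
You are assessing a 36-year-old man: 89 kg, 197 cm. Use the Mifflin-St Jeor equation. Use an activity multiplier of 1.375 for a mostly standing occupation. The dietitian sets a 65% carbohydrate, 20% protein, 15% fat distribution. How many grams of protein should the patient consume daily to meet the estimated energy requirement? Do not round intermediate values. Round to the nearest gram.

134 g/day

Mifflin-St Jeor (male): BMR = 10(89) + 6.25(197) − 5(36) + 5 = 890 + 1231.25 − 180 + 5 = 1946.25 kcal/day.
TEE = 1946.25 × 1.375 = 2676.0938 kcal/day.
Protein energy = 20% × 2676.0938 = 535.2188 kcal.
Protein = 535.2188 ÷ 4 kcal/g = 133.8047 g.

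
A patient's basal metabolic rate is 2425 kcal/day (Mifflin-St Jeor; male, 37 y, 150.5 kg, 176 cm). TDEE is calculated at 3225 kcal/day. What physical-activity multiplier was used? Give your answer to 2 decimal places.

Activity factor = TEE ÷ BMR = 3225 ÷ 2425 = 1.33.

1.33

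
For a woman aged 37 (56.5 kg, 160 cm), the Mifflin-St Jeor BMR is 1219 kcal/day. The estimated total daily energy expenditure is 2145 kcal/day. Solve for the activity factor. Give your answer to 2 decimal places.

Activity factor = TEE ÷ BMR = 2145 ÷ 1219 = 1.76.

1.76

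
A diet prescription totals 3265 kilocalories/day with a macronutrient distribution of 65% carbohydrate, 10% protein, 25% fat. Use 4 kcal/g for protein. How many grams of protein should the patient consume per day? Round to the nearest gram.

Protein energy = 10% × 3265 = 326.5 kcal.
At 4 kcal/g: 326.5 ÷ 4 = 81.625 g.

82 g/day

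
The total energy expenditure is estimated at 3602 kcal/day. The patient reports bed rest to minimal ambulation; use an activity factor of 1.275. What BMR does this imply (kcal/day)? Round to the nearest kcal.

BMR = TEE ÷ activity factor = 3602 ÷ 1.275 = 2825.098 kcal/day.

2825 kcal/day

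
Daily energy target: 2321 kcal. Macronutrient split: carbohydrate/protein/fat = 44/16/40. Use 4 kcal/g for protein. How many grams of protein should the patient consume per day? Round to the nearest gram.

Protein energy = 16% × 2321 = 371.36 kcal.
At 4 kcal/g: 371.36 ÷ 4 = 92.84 g.

93 g/day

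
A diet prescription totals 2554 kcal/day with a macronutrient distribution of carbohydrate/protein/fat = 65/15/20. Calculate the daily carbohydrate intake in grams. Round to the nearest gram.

415 g/day

Carbohydrate energy = 65% × 2554 = 1660.1 kcal.
At 4 kcal/g: 1660.1 ÷ 4 = 415.025 g.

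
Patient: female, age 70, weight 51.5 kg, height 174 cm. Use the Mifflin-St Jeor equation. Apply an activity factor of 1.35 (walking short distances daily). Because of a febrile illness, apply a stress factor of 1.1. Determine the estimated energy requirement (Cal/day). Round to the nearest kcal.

Mifflin-St Jeor (female): BMR = 10(51.5) + 6.25(174) − 5(70) − 161 = 515 + 1087.5 − 350 − 161 = 1091.5 kcal/day.
TEE = BMR × activity factor = 1091.5 × 1.35 = 1473.525 kcal/day.
Apply stress factor: 1473.525 × 1.1 = 1620.8775 kcal/day.

1621 Cal/day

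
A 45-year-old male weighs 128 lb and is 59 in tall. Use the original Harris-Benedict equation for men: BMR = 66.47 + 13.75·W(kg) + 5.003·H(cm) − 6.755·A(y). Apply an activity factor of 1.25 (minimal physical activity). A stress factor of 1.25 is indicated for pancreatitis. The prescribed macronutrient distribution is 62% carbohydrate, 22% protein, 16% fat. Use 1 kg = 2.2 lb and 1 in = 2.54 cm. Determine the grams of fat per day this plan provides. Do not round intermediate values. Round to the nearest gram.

Convert to metric: weight = 128 ÷ 2.2 = 58.1818 kg; height = 59 × 2.54 = 149.86 cm.
Harris-Benedict: BMR = 66.47 + 13.75(58.1818) + 5.003(149.86) − 6.755(45) = 1312.2446 kcal/day.
TEE = 1312.2446 × 1.25 = 1640.3057 kcal/day.
With stress factor 1.25: 1640.3057 × 1.25 = 2050.3822 kcal/day.
Fat energy = 16% × 2050.3822 = 328.0611 kcal.
Fat = 328.0611 ÷ 9 kcal/g = 36.4512 g.

36 g/day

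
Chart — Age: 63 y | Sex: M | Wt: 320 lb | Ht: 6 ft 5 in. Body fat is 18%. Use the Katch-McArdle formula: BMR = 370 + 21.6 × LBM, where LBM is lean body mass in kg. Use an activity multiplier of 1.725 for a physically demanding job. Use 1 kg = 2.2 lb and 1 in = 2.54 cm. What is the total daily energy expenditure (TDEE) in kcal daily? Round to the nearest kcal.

Convert to metric: weight = 320 ÷ 2.2 = 145.4545 kg; height = (6×12 + 5) × 2.54 = 77 × 2.54 = 195.58 cm.
LBM = 145.4545 × (1 − 0.18) = 119.2727 kg. Katch-McArdle: BMR = 370 + 21.6 × 119.2727 = 2946.2909 kcal/day.
TEE = BMR × activity factor = 2946.2909 × 1.725 = 5082.3518 kcal/day.

5082 kcal daily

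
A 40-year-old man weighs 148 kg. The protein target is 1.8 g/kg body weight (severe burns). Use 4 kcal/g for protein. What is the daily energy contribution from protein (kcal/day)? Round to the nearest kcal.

Protein = 1.8 g/kg × 148 kg = 266.4 g/day.
Protein energy = 266.4 g × 4 kcal/g = 1065.6 kcal/day.

1066 kcal/day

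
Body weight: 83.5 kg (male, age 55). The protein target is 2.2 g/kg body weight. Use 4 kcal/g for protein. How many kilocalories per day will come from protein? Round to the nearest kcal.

Protein = 2.2 g/kg × 83.5 kg = 183.7 g/day.
Protein energy = 183.7 g × 4 kcal/g = 734.8 kcal/day.

735 kcal/day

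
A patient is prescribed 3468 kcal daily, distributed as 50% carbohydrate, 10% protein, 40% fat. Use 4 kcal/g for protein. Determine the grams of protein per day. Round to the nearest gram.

Protein energy = 10% × 3468 = 346.8 kcal.
At 4 kcal/g: 346.8 ÷ 4 = 86.7 g.

87 g/day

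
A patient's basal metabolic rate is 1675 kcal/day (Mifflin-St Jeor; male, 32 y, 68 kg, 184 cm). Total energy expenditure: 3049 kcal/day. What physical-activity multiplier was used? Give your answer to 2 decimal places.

1.82

Activity factor = TEE ÷ BMR = 3049 ÷ 1675 = 1.82.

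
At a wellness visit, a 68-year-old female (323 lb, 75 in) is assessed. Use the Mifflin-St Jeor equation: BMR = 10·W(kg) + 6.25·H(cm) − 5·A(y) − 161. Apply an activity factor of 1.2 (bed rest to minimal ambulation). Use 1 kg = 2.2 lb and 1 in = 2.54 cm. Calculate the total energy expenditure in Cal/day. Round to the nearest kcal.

2589 Cal/day

Convert to metric: weight = 323 ÷ 2.2 = 146.8182 kg; height = 75 × 2.54 = 190.5 cm.
Mifflin-St Jeor (female): BMR = 10(146.8182) + 6.25(190.5) − 5(68) − 161 = 1468.1818 + 1190.625 − 340 − 161 = 2157.8068 kcal/day.
TEE = BMR × activity factor = 2157.8068 × 1.2 = 2589.3682 kcal/day.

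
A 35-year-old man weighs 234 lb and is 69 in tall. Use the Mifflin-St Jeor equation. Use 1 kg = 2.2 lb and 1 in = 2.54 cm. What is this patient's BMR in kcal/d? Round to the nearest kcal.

Convert to metric: weight = 234 ÷ 2.2 = 106.3636 kg; height = 69 × 2.54 = 175.26 cm.
Mifflin-St Jeor (male): BMR = 10(106.3636) + 6.25(175.26) − 5(35) + 5 = 1063.6364 + 1095.375 − 175 + 5 = 1989.0114 kcal/day.

1989 kcal/d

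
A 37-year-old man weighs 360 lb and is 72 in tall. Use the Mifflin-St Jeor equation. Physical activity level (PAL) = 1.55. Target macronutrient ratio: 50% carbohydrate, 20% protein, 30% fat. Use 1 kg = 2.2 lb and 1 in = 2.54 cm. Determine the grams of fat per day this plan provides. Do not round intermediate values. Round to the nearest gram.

134 g/day

Convert to metric: weight = 360 ÷ 2.2 = 163.6364 kg; height = 72 × 2.54 = 182.88 cm.
Mifflin-St Jeor (male): BMR = 10(163.6364) + 6.25(182.88) − 5(37) + 5 = 1636.3636 + 1143 − 185 + 5 = 2599.3636 kcal/day.
TEE = 2599.3636 × 1.55 = 4029.0136 kcal/day.
Fat energy = 30% × 4029.0136 = 1208.7041 kcal.
Fat = 1208.7041 ÷ 9 kcal/g = 134.3005 g.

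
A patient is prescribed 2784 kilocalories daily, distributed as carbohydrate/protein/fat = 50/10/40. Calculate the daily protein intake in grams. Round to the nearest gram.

70 g/day

Protein energy = 10% × 2784 = 278.4 kcal.
At 4 kcal/g: 278.4 ÷ 4 = 69.6 g.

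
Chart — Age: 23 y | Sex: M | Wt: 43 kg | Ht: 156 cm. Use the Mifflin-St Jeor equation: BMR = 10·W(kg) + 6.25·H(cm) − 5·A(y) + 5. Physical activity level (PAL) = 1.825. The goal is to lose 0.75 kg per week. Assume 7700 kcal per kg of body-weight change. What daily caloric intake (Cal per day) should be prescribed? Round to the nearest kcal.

1538 Cal per day

Mifflin-St Jeor (male): BMR = 10(43) + 6.25(156) − 5(23) + 5 = 430 + 975 − 115 + 5 = 1295 kcal/day.
TEE = 1295 × 1.825 = 2363.375 kcal/day.
Required daily deficit = 0.75 × 7700 ÷ 7 = 825 kcal/day.
Target intake = 2363.375 − 825 = 1538.375 kcal/day.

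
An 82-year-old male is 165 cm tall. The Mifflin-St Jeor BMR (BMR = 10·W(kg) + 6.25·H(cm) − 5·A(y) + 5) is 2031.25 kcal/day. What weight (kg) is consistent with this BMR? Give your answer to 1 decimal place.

2031.25 = 10·W + 6.25(165) − 5(82) + 5
10·W = 2031.25 − 626.25 = 1405, so W = 140.5 kg.

140.5 kg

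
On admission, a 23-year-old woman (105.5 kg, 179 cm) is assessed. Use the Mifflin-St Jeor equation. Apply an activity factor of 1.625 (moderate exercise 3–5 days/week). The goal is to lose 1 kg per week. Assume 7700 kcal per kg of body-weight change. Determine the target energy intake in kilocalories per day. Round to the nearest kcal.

1984 kilocalories per day

Mifflin-St Jeor (female): BMR = 10(105.5) + 6.25(179) − 5(23) − 161 = 1055 + 1118.75 − 115 − 161 = 1897.75 kcal/day.
TEE = 1897.75 × 1.625 = 3083.8438 kcal/day.
Required daily deficit = 1 × 7700 ÷ 7 = 1100 kcal/day.
Target intake = 3083.8438 − 1100 = 1983.8438 kcal/day.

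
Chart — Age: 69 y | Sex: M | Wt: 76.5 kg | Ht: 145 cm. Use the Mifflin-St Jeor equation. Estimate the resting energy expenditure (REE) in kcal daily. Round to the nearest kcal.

1331 kcal daily

Mifflin-St Jeor (male): BMR = 10(76.5) + 6.25(145) − 5(69) + 5 = 765 + 906.25 − 345 + 5 = 1331.25 kcal/day.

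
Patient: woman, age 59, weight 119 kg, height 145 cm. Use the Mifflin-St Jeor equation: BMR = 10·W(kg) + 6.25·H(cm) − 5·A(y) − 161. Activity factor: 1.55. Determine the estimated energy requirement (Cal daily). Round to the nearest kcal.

Mifflin-St Jeor (female): BMR = 10(119) + 6.25(145) − 5(59) − 161 = 1190 + 906.25 − 295 − 161 = 1640.25 kcal/day.
TEE = BMR × activity factor = 1640.25 × 1.55 = 2542.3875 kcal/day.

2542 Cal daily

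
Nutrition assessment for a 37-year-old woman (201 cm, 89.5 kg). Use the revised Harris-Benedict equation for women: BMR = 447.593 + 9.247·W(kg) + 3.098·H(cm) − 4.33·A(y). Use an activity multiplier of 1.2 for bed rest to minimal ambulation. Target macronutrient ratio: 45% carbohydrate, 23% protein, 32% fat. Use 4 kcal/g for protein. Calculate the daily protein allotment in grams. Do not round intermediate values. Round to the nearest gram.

Harris-Benedict: BMR = 447.593 + 9.247(89.5) + 3.098(201) − 4.33(37) = 1737.6875 kcal/day.
TEE = 1737.6875 × 1.2 = 2085.225 kcal/day.
Protein energy = 23% × 2085.225 = 479.6018 kcal.
Protein = 479.6018 ÷ 4 kcal/g = 119.9004 g.

120 g/day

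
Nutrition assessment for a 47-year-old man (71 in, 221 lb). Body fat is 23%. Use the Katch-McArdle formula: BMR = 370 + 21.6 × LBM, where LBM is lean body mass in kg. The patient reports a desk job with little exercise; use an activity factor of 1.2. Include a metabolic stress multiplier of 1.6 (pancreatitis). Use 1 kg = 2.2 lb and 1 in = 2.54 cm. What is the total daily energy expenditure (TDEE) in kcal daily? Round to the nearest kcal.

3918 kcal daily

Convert to metric: weight = 221 ÷ 2.2 = 100.4545 kg; height = 71 × 2.54 = 180.34 cm.
LBM = 100.4545 × (1 − 0.23) = 77.35 kg. Katch-McArdle: BMR = 370 + 21.6 × 77.35 = 2040.76 kcal/day.
TEE = BMR × activity factor = 2040.76 × 1.2 = 2448.912 kcal/day.
Apply stress factor: 2448.912 × 1.6 = 3918.2592 kcal/day.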